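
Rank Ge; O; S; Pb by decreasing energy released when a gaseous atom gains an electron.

O is in period 2, group 16; S is in period 3, group 16; Ge is in period 4, group 14; Pb is in period 6, group 14.
Atoms with high Z_eff and room in the valence shell (especially the halogens) have the most exothermic electron affinities.
Here both period and group differ, so the two effects have to be weighed against each other.
Ge > Pb: Ge sits above Pb in group 14, so the down-group effect alone puts Ge higher.
O > Ge: both effects reinforce here, so O is clearly the higher of the two.
S > O: this pair runs against the simple trend — see the exception note.
Note the exception: S has a higher electron affinity than O, contrary to the simple trend — the compact 2p subshell of O repels the added electron more than S's larger 3p does.
For reference (kJ/mol): O 141, S 200, Ge 119, Pb 35.
So from highest to lowest: S > O > Ge > Pb.

S > O > Ge > Pb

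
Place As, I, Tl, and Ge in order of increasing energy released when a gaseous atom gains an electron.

Ge is in period 4, group 14; As is in period 4, group 15; I is in period 5, group 17; Tl is in period 6, group 13.
Electron affinity generally becomes more exothermic across a period toward the halogens and less exothermic down a group.
Here both period and group differ, so the two effects have to be weighed against each other.
As > Tl: both effects reinforce here, so As is clearly the higher of the two.
Ge > As: this pair runs against the simple trend — see the exception note.
I > Ge: period and group pull opposite ways; the across-period shift dominates (295 vs 119 kJ/mol).
Note the exception: Ge has a higher electron affinity than As, contrary to the simple trend — adding an electron to As's half-filled 4p³ is unfavourable, so Ge (4p²) has the more exothermic EA.
For reference (kJ/mol): Ge 119, As 78, I 295, Tl 19.
So from lowest to highest: Tl < As < Ge < I.

Tl, As, Ge, I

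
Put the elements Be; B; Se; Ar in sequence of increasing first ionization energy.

Be is in period 2, group 2; B is in period 2, group 13; Ar is in period 3, group 18; Se is in period 4, group 16.
Removing the outermost electron gets harder across a period and easier down a group.
Here both period and group differ, so the two effects have to be weighed against each other.
Be > B: this pair runs against the simple trend — see the exception note.
Se > Be: the two effects oppose for this pair; the across-period effect wins (941 vs 900 kJ/mol).
Ar > Se: relative to Se, both the across-period and down-group shifts push Ar's first ionization energy up.
Note the exception: Be has a higher first ionization energy than B, contrary to the simple trend — removing B's lone 2p electron is easier than breaking Be's filled 2s².
For reference (kJ/mol): Be 900, B 801, Ar 1521, Se 941.
So from lowest to highest: B < Be < Se < Ar.

B, Be, Se, Ar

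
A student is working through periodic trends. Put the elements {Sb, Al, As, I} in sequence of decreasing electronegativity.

I > As > Sb > Al

Al is in period 3, group 13; As is in period 4, group 15; Sb is in period 5, group 15; I is in period 5, group 17.
Smaller atoms with higher effective nuclear charge are more electronegative.
Here both period and group differ, so the two effects have to be weighed against each other.
Sb > Al: period and group pull opposite ways; the across-period shift dominates (2.05 vs 1.61).
As > Sb: they share group 15; the group trend gives As the larger value.
I > As: the two effects oppose for this pair; the across-period effect wins (2.66 vs 2.18).
Tabulated electronegativity (Pauling): Al 1.61, As 2.18, Sb 2.05, I 2.66.
So from highest to lowest: I > As > Sb > Al.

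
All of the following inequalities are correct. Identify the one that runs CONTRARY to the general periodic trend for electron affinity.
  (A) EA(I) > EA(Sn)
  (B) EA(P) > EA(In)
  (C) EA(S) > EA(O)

(C)

The general trend: electron affinity increases across a period and decreases down a group.
(A) I (period 5, group 17) vs Sn (period 5, group 14): the stated order agrees with the simple trend.
(B) P (period 3, group 15) vs In (period 5, group 13): the stated order agrees with the simple trend.
(C) S (period 3, group 16) vs O (period 2, group 16): the stated order contradicts the simple trend.
The exception is (C): the compact 2p subshell of O repels the added electron more than S's larger 3p does.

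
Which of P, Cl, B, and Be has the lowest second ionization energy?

Be

Consider each +1 ion: P⁺ still has 4 valence electrons; Cl⁺ still has 6 valence electrons; B⁺ still has 2 valence electrons; Be⁺ still has 1 valence electron.
All are still removing valence electrons, so compare the +1 ions as you would atoms: IE_2 generally rises across a period (higher Z_eff) and falls down a group (larger shell), subject to the usual subshell exceptions.
Valence configurations: P⁺ [Ne]3s²3p², Cl⁺ [Ne]3s²3p⁴, B⁺ [He]2s², Be⁺ [He]2s¹.
Tabulated IE_2 (kJ/mol): P 1907, Cl 2298, B 2427, Be 1757.
Putting it together, IE_2: Be < P < Cl < B.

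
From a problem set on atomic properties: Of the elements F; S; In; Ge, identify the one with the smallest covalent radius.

Across a period the added protons contract the valence shell; down a group each new principal shell makes the atom larger.
Here both period and group differ, so the two effects have to be weighed against each other.
S > F: relative to F, both the across-period and down-group shifts push S's atomic radius up.
Ge > S: relative to S, both the across-period and down-group shifts push Ge's atomic radius up.
In > Ge: relative to Ge, both the across-period and down-group shifts push In's atomic radius up.
For reference (pm): F 64, S 103, Ge 121, In 142.
The smallest covalent radius among these belongs to F.

F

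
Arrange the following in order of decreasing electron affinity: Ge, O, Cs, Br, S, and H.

Br, S, O, Ge, H, Cs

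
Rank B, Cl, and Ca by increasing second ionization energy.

The second ionization energy removes an electron from the +1 ion. For each element: B⁺ still has 2 valence electrons; Cl⁺ still has 6 valence electrons; Ca⁺ still has 1 valence electron.
All are still removing valence electrons, so compare the +1 ions as you would atoms: IE_2 generally rises across a period (higher Z_eff) and falls down a group (larger shell), subject to the usual subshell exceptions.
Valence configurations: B⁺ [He]2s², Cl⁺ [Ne]3s²3p⁴, Ca⁺ [Ar]4s¹.
Tabulated IE_2 (kJ/mol): B 2427, Cl 2298, Ca 1145.
So the second ionization energies run Ca < Cl < B.

Ca < Cl < B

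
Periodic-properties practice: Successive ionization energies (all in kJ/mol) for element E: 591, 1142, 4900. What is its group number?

Look for the largest jump between consecutive ionization energies: IE3/IE2 ≈ 4.3, far larger than any earlier ratio.
That jump marks the point where a core electron is being removed. So the atom has 2 valence electrons.
A main-group element with 2 valence electrons is in group 2.

Group 2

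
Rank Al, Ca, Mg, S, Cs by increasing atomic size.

S < Al < Mg < Ca < Cs

Moving right in a period, electrons are added to the same shell under a stronger nuclear pull, so atoms get smaller; moving down, a new shell is opened and atoms get larger.
These span different periods and groups, so the two trends combine.
Al > S: both are in period 3; the period trend gives Al the larger value.
Mg > Al: both are in period 3; the period trend gives Mg the larger value.
Ca > Mg: they share group 2; the group trend gives Ca the larger value.
Cs > Ca: relative to Ca, both the across-period and down-group shifts push Cs's atomic radius up.
Approximate values (pm): Mg 139, Al 126, S 103, Ca 171, Cs 232.
So from smallest to largest: S < Al < Mg < Ca < Cs.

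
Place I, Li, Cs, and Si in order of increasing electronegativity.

Cs, Li, Si, I

Li is in period 2, group 1; Si is in period 3, group 14; I is in period 5, group 17; Cs is in period 6, group 1.
Atoms toward the upper right of the periodic table pull bonding electrons most strongly.
Here both period and group differ, so the two effects have to be weighed against each other.
Li > Cs: Li sits above Cs in group 1, so the down-group effect alone puts Li higher.
Si > Li: the two effects oppose for this pair; the across-period effect wins (1.90 vs 0.98).
I > Si: period and group pull opposite ways; the across-period shift dominates (2.66 vs 1.90).
Tabulated electronegativity (Pauling): Li 0.98, Si 1.90, I 2.66, Cs 0.79.
So from lowest to highest: Cs < Li < Si < I.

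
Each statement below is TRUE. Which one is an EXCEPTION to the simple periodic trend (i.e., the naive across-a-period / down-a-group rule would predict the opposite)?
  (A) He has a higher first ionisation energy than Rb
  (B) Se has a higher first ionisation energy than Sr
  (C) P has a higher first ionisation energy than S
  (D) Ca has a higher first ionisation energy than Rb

(C)

The general trend: first ionisation energy increases across a period and decreases down a group.
(A) He (period 1, group 18) vs Rb (period 5, group 1): the stated order agrees with the simple trend.
(B) Se (period 4, group 16) vs Sr (period 5, group 2): the stated order agrees with the simple trend.
(C) P (period 3, group 15) vs S (period 3, group 16): the stated order contradicts the simple trend.
(D) Ca (period 4, group 2) vs Rb (period 5, group 1): the stated order agrees with the simple trend.
The exception is (C): S (3p⁴) ionizes more easily than half-filled P (3p³) because the paired 3p electron in S is pushed out by e⁻–e⁻ repulsion.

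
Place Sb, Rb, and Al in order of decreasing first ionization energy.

Sb, Al, Rb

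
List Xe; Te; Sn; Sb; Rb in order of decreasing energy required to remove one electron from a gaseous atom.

Xe > Te > Sb > Sn > Rb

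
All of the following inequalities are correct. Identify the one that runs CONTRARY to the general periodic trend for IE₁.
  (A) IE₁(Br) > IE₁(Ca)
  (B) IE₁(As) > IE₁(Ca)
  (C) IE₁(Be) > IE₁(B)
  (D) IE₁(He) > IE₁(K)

(C)

The general trend: IE₁ increases across a period and decreases down a group.
(A) Br (period 4, group 17) vs Ca (period 4, group 2): the stated order agrees with the simple trend.
(B) As (period 4, group 15) vs Ca (period 4, group 2): the stated order agrees with the simple trend.
(C) Be (period 2, group 2) vs B (period 2, group 13): the stated order contradicts the simple trend.
(D) He (period 1, group 18) vs K (period 4, group 1): the stated order agrees with the simple trend.
The exception is (C): removing B's lone 2p electron is easier than breaking Be's filled 2s².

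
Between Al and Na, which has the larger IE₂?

Na

IE_2 is the cost of taking one more electron from the +1 cation: Al⁺ still has 2 valence electrons; Na⁺ is the bare [Ne] core.
Core electrons are held far more tightly than valence electrons, so Na tops the IE_2 order.
The numbers (kJ/mol): Al 1817, Na 4562.
Overall IE_2 order: Al < Na.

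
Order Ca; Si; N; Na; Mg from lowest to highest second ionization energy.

Ca, Mg, Si, N, Na

Consider each +1 ion: Ca⁺ still has 1 valence electron; Si⁺ still has 3 valence electrons; N⁺ still has 4 valence electrons; Na⁺ is the bare [Ne] core; Mg⁺ still has 1 valence electron.
Breaking into a closed-shell core is much more expensive than removing a leftover valence electron — Na has the largest IE_2 here.
Valence configurations: Ca⁺ [Ar]4s¹, Si⁺ [Ne]3s²3p¹, N⁺ [He]2s²2p², Mg⁺ [Ne]3s¹.
Approximate IE_2 values (kJ/mol): Ca 1145, Si 1577, N 2856, Na 4562, Mg 1451.
Hence IE_2: Ca < Mg < Si < N < Na.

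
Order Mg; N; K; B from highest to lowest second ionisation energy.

K > N > B > Mg

After 1 electron has been removed, what remains? Mg⁺ still has 1 valence electron; N⁺ still has 4 valence electrons; K⁺ is the bare [Ar] core; B⁺ still has 2 valence electrons.
Breaking into a closed-shell core is much more expensive than removing a leftover valence electron — K has the largest IE_2 here.
Valence configurations: Mg⁺ [Ne]3s¹, N⁺ [He]2s²2p², B⁺ [He]2s².
Tabulated IE_2 (kJ/mol): Mg 1451, N 2856, K 3052, B 2427.
So the second ionization energies run Mg < B < N < K.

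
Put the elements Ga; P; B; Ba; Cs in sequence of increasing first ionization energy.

Removing the outermost electron gets harder across a period and easier down a group.
These span different periods and groups, so the two trends combine.
Ba > Cs: both are in period 6; the period trend gives Ba the larger value.
Ga > Ba: both effects reinforce here, so Ga is clearly the higher of the two.
B > Ga: B sits above Ga in group 13, so the down-group effect alone puts B higher.
P > B: the two effects oppose for this pair; the across-period effect wins (1012 vs 801 kJ/mol).
For reference (kJ/mol): B 801, P 1012, Ga 579, Cs 376, Ba 503.
So from lowest to highest: Cs < Ba < Ga < B < P.

Cs < Ba < Ga < B < P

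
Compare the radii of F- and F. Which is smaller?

F

Forming F- adds 1 electron to F. More electron–electron repulsion in the same shell, with unchanged nuclear charge, lets the cloud expand.
An anion is larger than its parent atom: F- > F.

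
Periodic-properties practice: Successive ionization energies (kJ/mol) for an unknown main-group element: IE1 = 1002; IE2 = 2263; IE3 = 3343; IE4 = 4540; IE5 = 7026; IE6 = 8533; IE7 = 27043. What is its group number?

Look for the largest jump between consecutive ionization energies: IE7/IE6 ≈ 3.2, far larger than any earlier ratio.
That jump marks the point where a core electron is being removed. So the atom has 6 valence electrons.
A main-group element with 6 valence electrons is in group 16.

Group 16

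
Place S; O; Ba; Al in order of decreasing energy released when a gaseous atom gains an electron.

S, O, Al, Ba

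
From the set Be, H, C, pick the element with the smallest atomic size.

H

Across a period the added protons contract the valence shell; down a group each new principal shell makes the atom larger.
These span different periods and groups, so the two trends combine.
C > H: the two effects oppose for this pair; the down-group effect wins (75 vs 32 pm).
Be > C: both are in period 2; the period trend gives Be the larger value.
Tabulated atomic radius (pm): H 32, Be 102, C 75.
The smallest atomic size among these belongs to H.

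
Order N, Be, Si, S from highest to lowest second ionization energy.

N > S > Be > Si

After 1 electron has been removed, what remains? N⁺ still has 4 valence electrons; Be⁺ still has 1 valence electron; Si⁺ still has 3 valence electrons; S⁺ still has 5 valence electrons.
All are still removing valence electrons, so compare the +1 ions as you would atoms: IE_2 generally rises across a period (higher Z_eff) and falls down a group (larger shell), subject to the usual subshell exceptions.
Valence configurations: N⁺ [He]2s²2p², Be⁺ [He]2s¹, Si⁺ [Ne]3s²3p¹, S⁺ [Ne]3s²3p³.
Approximate IE_2 values (kJ/mol): N 2856, Be 1757, Si 1577, S 2252.
Putting it together, IE_2: Si < Be < S < N.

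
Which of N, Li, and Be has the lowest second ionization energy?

Be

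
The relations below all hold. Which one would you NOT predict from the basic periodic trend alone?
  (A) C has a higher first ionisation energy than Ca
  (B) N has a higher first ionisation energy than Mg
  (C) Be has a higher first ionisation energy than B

The general trend: first ionisation energy increases across a period and decreases down a group.
(A) C (period 2, group 14) vs Ca (period 4, group 2): the stated order agrees with the simple trend.
(B) N (period 2, group 15) vs Mg (period 3, group 2): the stated order agrees with the simple trend.
(C) Be (period 2, group 2) vs B (period 2, group 13): the stated order contradicts the simple trend.
The exception is (C): removing B's lone 2p electron is easier than breaking Be's filled 2s².

(C)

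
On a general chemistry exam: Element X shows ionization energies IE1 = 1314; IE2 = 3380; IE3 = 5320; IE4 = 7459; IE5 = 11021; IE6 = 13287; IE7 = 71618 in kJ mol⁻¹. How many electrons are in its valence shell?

6

Look for the largest jump between consecutive ionization energies: IE7/IE6 ≈ 5.4, far larger than any earlier ratio.
That jump marks the point where a core electron is being removed. So the atom has 6 valence electrons.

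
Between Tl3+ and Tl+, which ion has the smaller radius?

Both ions have Z = 81 protons, but Tl3+ has lost more electrons, so its remaining electrons feel a larger effective nuclear charge per electron and are pulled in more tightly.
Higher positive charge → smaller ion, so Tl+ > Tl3+.

Tl3+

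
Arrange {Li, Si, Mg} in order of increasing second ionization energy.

Mg < Si < Li

The second ionization energy removes an electron from the +1 ion. For each element: Li⁺ is the bare [He] core; Si⁺ still has 3 valence electrons; Mg⁺ still has 1 valence electron.
Core electrons are held far more tightly than valence electrons, so Li tops the IE_2 order.
Valence configurations: Si⁺ [Ne]3s²3p¹, Mg⁺ [Ne]3s¹.
Approximate IE_2 values (kJ/mol): Li 7298, Si 1577, Mg 1451.
Hence IE_2: Mg < Si < Li.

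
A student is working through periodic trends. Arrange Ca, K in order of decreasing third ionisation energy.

Ca > K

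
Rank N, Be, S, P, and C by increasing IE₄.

S < P < C < N < Be

IE_4 is the cost of taking one more electron from the +3 cation: N³⁺ still has 2 valence electrons; Be³⁺ is already 1 electron into the core; S³⁺ still has 3 valence electrons; P³⁺ still has 2 valence electrons; C³⁺ still has 1 valence electron.
Breaking into a closed-shell core is much more expensive than removing a leftover valence electron — Be has the largest IE_4 here.
Valence configurations: N³⁺ [He]2s², S³⁺ [Ne]3s²3p¹, P³⁺ [Ne]3s², C³⁺ [He]2s¹.
S³⁺ loses a lone 3p electron whereas P³⁺ must break into a filled 3s² pair, so IE_4(P) > IE_4(S) even though S has the higher nuclear charge.
Approximate IE_4 values (kJ/mol): N 7475, Be 21007, S 4556, P 4964, C 6223.
Putting it together, IE_4: S < P < C < N < Be.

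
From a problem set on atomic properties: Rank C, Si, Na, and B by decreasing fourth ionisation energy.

B > Na > C > Si

The fourth ionization energy removes an electron from the +3 ion. For each element: C³⁺ still has 1 valence electron; Si³⁺ still has 1 valence electron; Na³⁺ is already 2 electrons into the core; B³⁺ is the bare [He] core.
Breaking into a closed-shell core is much more expensive than removing a leftover valence electron — Na and B have the largest IE_4 here.
Valence configurations: C³⁺ [He]2s¹, Si³⁺ [Ne]3s¹.
Approximate IE_4 values (kJ/mol): C 6223, Si 4356, Na 9543, B 25026.
Hence IE_4: Si < C < Na < B.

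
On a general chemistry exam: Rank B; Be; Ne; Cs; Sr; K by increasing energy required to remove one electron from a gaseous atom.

Cs, K, Sr, B, Be, Ne

Be is in period 2, group 2; B is in period 2, group 13; Ne is in period 2, group 18; K is in period 4, group 1; Sr is in period 5, group 2; Cs is in period 6, group 1.
First ionization energy rises across a period (greater Z_eff holds electrons more tightly) and falls down a group (valence electrons are farther from the nucleus).
Neither a single period nor a single group — weigh both effects.
K > Cs: they share group 1; the group trend gives K the larger value.
Sr > K: the two effects oppose for this pair; the across-period effect wins (550 vs 419 kJ/mol).
B > Sr: both effects reinforce here, so B is clearly the higher of the two.
Be > B: this pair runs against the simple trend — see the exception note.
Ne > Be: both are in period 2; the period trend gives Ne the larger value.
Note the exception: Be has a higher first ionization energy than B, contrary to the simple trend — removing B's lone 2p electron is easier than breaking Be's filled 2s².
For reference (kJ/mol): Be 900, B 801, Ne 2081, K 419, Sr 550, Cs 376.
So from lowest to highest: Cs < K < Sr < B < Be < Ne.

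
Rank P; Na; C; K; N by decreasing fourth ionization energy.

Na > N > C > K > P

IE_4 is the cost of taking one more electron from the +3 cation: P³⁺ still has 2 valence electrons; Na³⁺ is already 2 electrons into the core; C³⁺ still has 1 valence electron; K³⁺ is already 2 electrons into the core; N³⁺ still has 2 valence electrons.
Usually core removal costs more than valence removal, but here the competition is close: a tightly held n=2 valence electron can cost more to remove than an n=3 core electron, so the actual values have to decide it.
Valence configurations: P³⁺ [Ne]3s², C³⁺ [He]2s¹, N³⁺ [He]2s².
Tabulated IE_4 (kJ/mol): P 4964, Na 9543, C 6223, K 5877, N 7475.
Putting it together, IE_4: P < K < C < N < Na.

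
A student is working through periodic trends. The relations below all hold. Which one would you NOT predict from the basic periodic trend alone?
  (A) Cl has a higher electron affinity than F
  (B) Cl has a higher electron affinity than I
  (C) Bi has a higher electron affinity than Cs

The general trend: electron affinity increases across a period and decreases down a group.
(A) Cl (period 3, group 17) vs F (period 2, group 17): the stated order contradicts the simple trend.
(B) Cl (period 3, group 17) vs I (period 5, group 17): the stated order agrees with the simple trend.
(C) Bi (period 6, group 15) vs Cs (period 6, group 1): the stated order agrees with the simple trend.
The exception is (A): F's small 2p subshell makes the incoming electron feel strong e⁻–e⁻ repulsion, so Cl actually releases more energy on gaining an electron.

(A)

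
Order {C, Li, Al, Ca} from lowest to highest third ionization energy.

Al < C < Ca < Li

The third ionization energy removes an electron from the +2 ion. For each element: C²⁺ still has 2 valence electrons; Li²⁺ is already 1 electron into the core; Al²⁺ still has 1 valence electron; Ca²⁺ is the bare [Ar] core.
Pulling an electron out of a noble-gas core costs far more than removing a remaining valence electron, so Ca and Li sit at the high end of IE_3.
Valence configurations: C²⁺ [He]2s², Al²⁺ [Ne]3s¹.
Approximate IE_3 values (kJ/mol): C 4620, Li 11815, Al 2745, Ca 4912.
Hence IE_3: Al < C < Ca < Li.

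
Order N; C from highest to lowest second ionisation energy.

N > C

Consider each +1 ion: N⁺ still has 4 valence electrons; C⁺ still has 3 valence electrons.
All are still removing valence electrons, so compare the +1 ions as you would atoms: IE_2 generally rises across a period (higher Z_eff) and falls down a group (larger shell), subject to the usual subshell exceptions.
Valence configurations: N⁺ [He]2s²2p², C⁺ [He]2s²2p¹.
The numbers (kJ/mol): N 2856, C 2353.
Overall IE_2 order: C < N.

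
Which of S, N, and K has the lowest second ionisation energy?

The second ionization energy removes an electron from the +1 ion. For each element: S⁺ still has 5 valence electrons; N⁺ still has 4 valence electrons; K⁺ is the bare [Ar] core.
Breaking into a closed-shell core is much more expensive than removing a leftover valence electron — K has the largest IE_2 here.
Valence configurations: S⁺ [Ne]3s²3p³, N⁺ [He]2s²2p².
Approximate IE_2 values (kJ/mol): S 2252, N 2856, K 3052.
Putting it together, IE_2: S < N < K.

S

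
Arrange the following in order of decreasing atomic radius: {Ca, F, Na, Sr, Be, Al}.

Sr > Ca > Na > Al > Be > F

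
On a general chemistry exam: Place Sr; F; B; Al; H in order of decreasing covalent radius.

Sr > Al > B > F > H

H is in period 1, group 1; B is in period 2, group 13; F is in period 2, group 17; Al is in period 3, group 13; Sr is in period 5, group 2.
Radius decreases left→right (rising Z_eff, same n) and increases top→bottom (higher n).
These span different periods and groups, so the two trends combine.
F > H: period and group pull opposite ways; the down-group shift dominates (64 vs 32 pm).
B > F: both are in period 2; the period trend gives B the larger value.
Al > B: Al sits below B in group 13, so the down-group effect alone puts Al larger.
Sr > Al: both effects reinforce here, so Sr is clearly the larger of the two.
For reference (pm): H 32, B 85, F 64, Al 126, Sr 185.
So from largest to smallest: Sr > Al > B > F > H.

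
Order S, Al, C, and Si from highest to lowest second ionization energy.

IE_2 is the cost of taking one more electron from the +1 cation: S⁺ still has 5 valence electrons; Al⁺ still has 2 valence electrons; C⁺ still has 3 valence electrons; Si⁺ still has 3 valence electrons.
All are still removing valence electrons, so compare the +1 ions as you would atoms: IE_2 generally rises across a period (higher Z_eff) and falls down a group (larger shell), subject to the usual subshell exceptions.
Valence configurations: S⁺ [Ne]3s²3p³, Al⁺ [Ne]3s², C⁺ [He]2s²2p¹, Si⁺ [Ne]3s²3p¹.
Si⁺ loses a lone 3p electron whereas Al⁺ must break into a filled 3s² pair, so IE_2(Al) > IE_2(Si) even though Si has the higher nuclear charge.
Approximate IE_2 values (kJ/mol): S 2252, Al 1817, C 2353, Si 1577.
So the second ionization energies run Si < Al < S < C.

C > S > Al > Si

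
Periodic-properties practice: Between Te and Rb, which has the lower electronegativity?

Rb

Rb is in period 5, group 1; Te is in period 5, group 16.
Atoms toward the upper right of the periodic table pull bonding electrons most strongly.
All lie in period 5, so electronegativity increases left to right.
So Rb has the lower electronegativity (Rb < Te).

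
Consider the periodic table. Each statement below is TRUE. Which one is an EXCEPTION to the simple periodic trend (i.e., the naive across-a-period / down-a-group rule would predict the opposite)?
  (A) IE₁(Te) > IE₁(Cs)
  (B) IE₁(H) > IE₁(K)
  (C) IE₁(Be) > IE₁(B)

(C)

The general trend: first ionization energy increases across a period and decreases down a group.
(A) Te (period 5, group 16) vs Cs (period 6, group 1): the stated order agrees with the simple trend.
(B) H (period 1, group 1) vs K (period 4, group 1): the stated order agrees with the simple trend.
(C) Be (period 2, group 2) vs B (period 2, group 13): the stated order contradicts the simple trend.
The exception is (C): removing B's lone 2p electron is easier than breaking Be's filled 2s².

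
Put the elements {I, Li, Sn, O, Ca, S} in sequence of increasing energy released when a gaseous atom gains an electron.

Ca, Li, Sn, O, S, I

Li is in period 2, group 1; O is in period 2, group 16; S is in period 3, group 16; Ca is in period 4, group 2; Sn is in period 5, group 14; I is in period 5, group 17.
Atoms with high Z_eff and room in the valence shell (especially the halogens) have the most exothermic electron affinities.
These span different periods and groups, so the two trends combine.
Li > Ca: period and group pull opposite ways; the down-group shift dominates (60 vs 2 kJ/mol).
Sn > Li: the two effects oppose for this pair; the across-period effect wins (107 vs 60 kJ/mol).
O > Sn: relative to Sn, both the across-period and down-group shifts push O's electron affinity up.
S > O: this pair runs against the simple trend — see the exception note.
I > S: the two effects oppose for this pair; the across-period effect wins (295 vs 200 kJ/mol).
Note the exception: S has a higher electron affinity than O, contrary to the simple trend — the compact 2p subshell of O repels the added electron more than S's larger 3p does.
Approximate values (kJ/mol): Li 60, O 141, S 200, Ca 2, Sn 107, I 295.
So from lowest to highest: Ca < Li < Sn < O < S < I.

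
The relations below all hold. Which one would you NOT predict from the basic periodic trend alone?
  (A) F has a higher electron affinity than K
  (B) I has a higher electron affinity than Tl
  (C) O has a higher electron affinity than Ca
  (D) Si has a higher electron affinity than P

The general trend: electron affinity increases across a period and decreases down a group.
(A) F (period 2, group 17) vs K (period 4, group 1): the stated order agrees with the simple trend.
(B) I (period 5, group 17) vs Tl (period 6, group 13): the stated order agrees with the simple trend.
(C) O (period 2, group 16) vs Ca (period 4, group 2): the stated order agrees with the simple trend.
(D) Si (period 3, group 14) vs P (period 3, group 15): the stated order contradicts the simple trend.
The exception is (D): adding an electron to P's half-filled 3p³ is unfavourable, so Si (3p²) has the more exothermic EA.

(D)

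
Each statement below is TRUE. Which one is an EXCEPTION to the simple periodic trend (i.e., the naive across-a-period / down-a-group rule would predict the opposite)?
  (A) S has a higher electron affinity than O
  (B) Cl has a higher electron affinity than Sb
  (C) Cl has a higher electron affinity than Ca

(A)

The general trend: electron affinity increases across a period and decreases down a group.
(A) S (period 3, group 16) vs O (period 2, group 16): the stated order contradicts the simple trend.
(B) Cl (period 3, group 17) vs Sb (period 5, group 15): the stated order agrees with the simple trend.
(C) Cl (period 3, group 17) vs Ca (period 4, group 2): the stated order agrees with the simple trend.
The exception is (A): the compact 2p subshell of O repels the added electron more than S's larger 3p does.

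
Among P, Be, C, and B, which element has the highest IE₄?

Consider each +3 ion: P³⁺ still has 2 valence electrons; Be³⁺ is already 1 electron into the core; C³⁺ still has 1 valence electron; B³⁺ is the bare [He] core.
Breaking into a closed-shell core is much more expensive than removing a leftover valence electron — Be and B have the largest IE_4 here.
Valence configurations: P³⁺ [Ne]3s², C³⁺ [He]2s¹.
Tabulated IE_4 (kJ/mol): P 4964, Be 21007, C 6223, B 25026.
Putting it together, IE_4: P < C < Be < B.

B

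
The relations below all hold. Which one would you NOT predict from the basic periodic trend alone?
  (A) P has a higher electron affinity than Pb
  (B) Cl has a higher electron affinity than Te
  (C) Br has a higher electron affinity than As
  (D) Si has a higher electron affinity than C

(D)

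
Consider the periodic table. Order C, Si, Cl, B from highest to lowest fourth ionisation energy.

IE_4 is the cost of taking one more electron from the +3 cation: C³⁺ still has 1 valence electron; Si³⁺ still has 1 valence electron; Cl³⁺ still has 4 valence electrons; B³⁺ is the bare [He] core.
Breaking into a closed-shell core is much more expensive than removing a leftover valence electron — B has the largest IE_4 here.
Valence configurations: C³⁺ [He]2s¹, Si³⁺ [Ne]3s¹, Cl³⁺ [Ne]3s²3p².
The numbers (kJ/mol): C 6223, Si 4356, Cl 5159, B 25026.
So the fourth ionization energies run Si < Cl < C < B.

B, C, Cl, Si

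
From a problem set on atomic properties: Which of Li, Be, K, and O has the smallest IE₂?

Be

After 1 electron has been removed, what remains? Li⁺ is the bare [He] core; Be⁺ still has 1 valence electron; K⁺ is the bare [Ar] core; O⁺ still has 5 valence electrons.
Usually core removal costs more than valence removal, but here the competition is close: a tightly held n=2 valence electron can cost more to remove than an n=3 core electron, so the actual values have to decide it.
Valence configurations: Be⁺ [He]2s¹, O⁺ [He]2s²2p³.
Approximate IE_2 values (kJ/mol): Li 7298, Be 1757, K 3052, O 3388.
Overall IE_2 order: Be < K < O < Li.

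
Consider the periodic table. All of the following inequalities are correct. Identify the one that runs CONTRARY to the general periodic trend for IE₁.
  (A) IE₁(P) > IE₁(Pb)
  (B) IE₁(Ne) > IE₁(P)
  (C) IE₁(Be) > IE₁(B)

(C)

The general trend: IE₁ increases across a period and decreases down a group.
(A) P (period 3, group 15) vs Pb (period 6, group 14): the stated order agrees with the simple trend.
(B) Ne (period 2, group 18) vs P (period 3, group 15): the stated order agrees with the simple trend.
(C) Be (period 2, group 2) vs B (period 2, group 13): the stated order contradicts the simple trend.
The exception is (C): removing B's lone 2p electron is easier than breaking Be's filled 2s².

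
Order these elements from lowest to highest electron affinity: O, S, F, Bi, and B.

B is in period 2, group 13; O is in period 2, group 16; F is in period 2, group 17; S is in period 3, group 16; Bi is in period 6, group 15.
Electron affinity generally becomes more exothermic across a period toward the halogens and less exothermic down a group.
Neither a single period nor a single group — weigh both effects.
Bi > B: period and group pull opposite ways; the across-period shift dominates (91 vs 27 kJ/mol).
O > Bi: both effects reinforce here, so O is clearly the higher of the two.
S > O: this pair runs against the simple trend — see the exception note.
F > S: relative to S, both the across-period and down-group shifts push F's electron affinity up.
Note the exception: S has a higher electron affinity than O, contrary to the simple trend — the compact 2p subshell of O repels the added electron more than S's larger 3p does.
For reference (kJ/mol): B 27, O 141, F 328, S 200, Bi 91.
So from lowest to highest: B < Bi < O < S < F.

B < Bi < O < S < F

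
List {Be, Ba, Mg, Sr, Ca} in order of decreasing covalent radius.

Be is in period 2, group 2; Mg is in period 3, group 2; Ca is in period 4, group 2; Sr is in period 5, group 2; Ba is in period 6, group 2.
Radius decreases left→right (rising Z_eff, same n) and increases top→bottom (higher n).
All are in group 2, so atomic radius increases down the group.
So from largest to smallest: Ba > Sr > Ca > Mg > Be.

Ba > Sr > Ca > Mg > Be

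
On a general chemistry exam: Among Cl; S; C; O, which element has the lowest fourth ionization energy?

After 3 electrons have been removed, what remains? Cl³⁺ still has 4 valence electrons; S³⁺ still has 3 valence electrons; C³⁺ still has 1 valence electron; O³⁺ still has 3 valence electrons.
All are still removing valence electrons, so compare the +3 ions as you would atoms: IE_4 generally rises across a period (higher Z_eff) and falls down a group (larger shell), subject to the usual subshell exceptions.
Valence configurations: Cl³⁺ [Ne]3s²3p², S³⁺ [Ne]3s²3p¹, C³⁺ [He]2s¹, O³⁺ [He]2s²2p¹.
The numbers (kJ/mol): Cl 5159, S 4556, C 6223, O 7469.
Overall IE_4 order: S < Cl < C < O.

S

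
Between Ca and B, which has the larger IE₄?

Consider each +3 ion: Ca³⁺ is already 1 electron into the core; B³⁺ is the bare [He] core.
All of these are removing an electron from a noble-gas core or deeper; the smaller core (lower principal quantum number) is held far more tightly, and within a period the higher nuclear charge binds the same core more tightly.
The numbers (kJ/mol): Ca 6491, B 25026.
Hence IE_4: Ca < B.

B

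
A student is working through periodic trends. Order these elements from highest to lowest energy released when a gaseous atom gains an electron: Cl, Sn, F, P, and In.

Cl > F > Sn > P > In

Atoms with high Z_eff and room in the valence shell (especially the halogens) have the most exothermic electron affinities.
Neither a single period nor a single group — weigh both effects.
P > In: both effects reinforce here, so P is clearly the higher of the two.
Sn > P: this pair runs against the simple trend — see the exception note.
F > Sn: both effects reinforce here, so F is clearly the higher of the two.
Cl > F: this pair runs against the simple trend — see the exception note.
Note the exception: Sn has a higher electron affinity than P, contrary to the simple trend — adding an electron to P's half-filled np³ subshell costs electron-pairing energy.
Note the exception: Cl has a higher electron affinity than F, contrary to the simple trend — F's small 2p subshell makes the incoming electron feel strong e⁻–e⁻ repulsion, so Cl actually releases more energy on gaining an electron.
Approximate values (kJ/mol): F 328, P 72, Cl 349, In 29, Sn 107.
So from highest to lowest: Cl > F > Sn > P > In.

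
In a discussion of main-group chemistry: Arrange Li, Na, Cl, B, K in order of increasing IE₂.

IE_2 is the cost of taking one more electron from the +1 cation: Li⁺ is the bare [He] core; Na⁺ is the bare [Ne] core; Cl⁺ still has 6 valence electrons; B⁺ still has 2 valence electrons; K⁺ is the bare [Ar] core.
Pulling an electron out of a noble-gas core costs far more than removing a remaining valence electron, so K, Na and Li sit at the high end of IE_2.
Valence configurations: Cl⁺ [Ne]3s²3p⁴, B⁺ [He]2s².
Tabulated IE_2 (kJ/mol): Li 7298, Na 4562, Cl 2298, B 2427, K 3052.
Hence IE_2: Cl < B < K < Na < Li.

Cl < B < K < Na < Li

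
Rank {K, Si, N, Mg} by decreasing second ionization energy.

K > N > Si > Mg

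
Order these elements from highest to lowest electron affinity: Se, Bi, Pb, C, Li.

Se > C > Bi > Li > Pb

Li is in period 2, group 1; C is in period 2, group 14; Se is in period 4, group 16; Pb is in period 6, group 14; Bi is in period 6, group 15.
Electron affinity generally becomes more exothermic across a period toward the halogens and less exothermic down a group.
These span different periods and groups, so the two trends combine.
Li > Pb: the two effects oppose for this pair; the down-group effect wins (60 vs 35 kJ/mol).
Bi > Li: the two effects oppose for this pair; the across-period effect wins (91 vs 60 kJ/mol).
C > Bi: the two effects oppose for this pair; the down-group effect wins (122 vs 91 kJ/mol).
Se > C: the two effects oppose for this pair; the across-period effect wins (195 vs 122 kJ/mol).
Tabulated electron affinity (kJ/mol): Li 60, C 122, Se 195, Pb 35, Bi 91.
So from highest to lowest: Se > C > Bi > Li > Pb.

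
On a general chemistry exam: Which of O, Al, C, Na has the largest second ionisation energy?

Na

Consider each +1 ion: O⁺ still has 5 valence electrons; Al⁺ still has 2 valence electrons; C⁺ still has 3 valence electrons; Na⁺ is the bare [Ne] core.
Pulling an electron out of a noble-gas core costs far more than removing a remaining valence electron, so Na sits at the high end of IE_2.
Valence configurations: O⁺ [He]2s²2p³, Al⁺ [Ne]3s², C⁺ [He]2s²2p¹.
Approximate IE_2 values (kJ/mol): O 3388, Al 1817, C 2353, Na 4562.
Overall IE_2 order: Al < C < O < Na.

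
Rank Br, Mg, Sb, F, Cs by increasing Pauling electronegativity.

F is in period 2, group 17; Mg is in period 3, group 2; Br is in period 4, group 17; Sb is in period 5, group 15; Cs is in period 6, group 1.
Atoms toward the upper right of the periodic table pull bonding electrons most strongly.
Neither a single period nor a single group — weigh both effects.
Mg > Cs: relative to Cs, both the across-period and down-group shifts push Mg's electronegativity up.
Sb > Mg: the two effects oppose for this pair; the across-period effect wins (2.05 vs 1.31).
Br > Sb: relative to Sb, both the across-period and down-group shifts push Br's electronegativity up.
F > Br: F sits above Br in group 17, so the down-group effect alone puts F higher.
Tabulated electronegativity (Pauling): F 3.98, Mg 1.31, Br 2.96, Sb 2.05, Cs 0.79.
So from lowest to highest: Cs < Mg < Sb < Br < F.

Cs < Mg < Sb < Br < F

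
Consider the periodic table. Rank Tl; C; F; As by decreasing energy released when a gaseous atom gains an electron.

C is in period 2, group 14; F is in period 2, group 17; As is in period 4, group 15; Tl is in period 6, group 13.
Electron affinity generally becomes more exothermic across a period toward the halogens and less exothermic down a group.
Neither a single period nor a single group — weigh both effects.
As > Tl: both effects reinforce here, so As is clearly the higher of the two.
C > As: the two effects oppose for this pair; the down-group effect wins (122 vs 78 kJ/mol).
F > C: both are in period 2; the period trend gives F the larger value.
For reference (kJ/mol): C 122, F 328, As 78, Tl 19.
So from highest to lowest: F > C > As > Tl.

F > C > As > Tl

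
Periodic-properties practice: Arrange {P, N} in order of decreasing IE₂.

N, P

Consider each +1 ion: P⁺ still has 4 valence electrons; N⁺ still has 4 valence electrons.
All are still removing valence electrons, so compare the +1 ions as you would atoms: IE_2 generally rises across a period (higher Z_eff) and falls down a group (larger shell), subject to the usual subshell exceptions.
Valence configurations: P⁺ [Ne]3s²3p², N⁺ [He]2s²2p².
Approximate IE_2 values (kJ/mol): P 1907, N 2856.
Putting it together, IE_2: P < N.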